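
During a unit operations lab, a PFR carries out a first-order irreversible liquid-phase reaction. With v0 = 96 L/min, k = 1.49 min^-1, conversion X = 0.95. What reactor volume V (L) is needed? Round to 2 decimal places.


V = (v0/k) * ln(1/(1-X))
V = (96/1.49) * ln(1/(1-0.95))
V = 64.42953 * ln(20.0)
V = 64.42953 * 2.995732
V = 193.01 L


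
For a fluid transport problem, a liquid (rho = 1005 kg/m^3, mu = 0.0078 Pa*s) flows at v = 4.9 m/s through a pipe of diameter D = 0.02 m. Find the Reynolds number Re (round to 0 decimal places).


Re = rho * v * D / mu
Re = 1005 * 4.9 * 0.02 / 0.0078
Re = 98.49 / 0.0078
Re = 12627


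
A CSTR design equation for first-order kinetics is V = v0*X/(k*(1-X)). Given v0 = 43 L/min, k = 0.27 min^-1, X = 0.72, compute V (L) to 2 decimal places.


V = v0 * X / (k * (1 - X))
V = 43 * 0.72 / (0.27 * (1 - 0.72))
V = 30.96 / (0.27 * 0.28)
V = 30.96 / 0.0756
V = 409.52 L


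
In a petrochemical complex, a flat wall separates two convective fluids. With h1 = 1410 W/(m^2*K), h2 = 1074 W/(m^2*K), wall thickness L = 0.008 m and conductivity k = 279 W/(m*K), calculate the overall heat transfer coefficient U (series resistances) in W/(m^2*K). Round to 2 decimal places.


1/U = 1/h1 + L/k + 1/h2
1/U = 1/1410 + 0.008/279 + 1/1074
1/U = 0.0007092199 + 2.86738e-05 + 0.0009310987
1/U = 0.0016689924
U = 599.16 W/(m^2*K)


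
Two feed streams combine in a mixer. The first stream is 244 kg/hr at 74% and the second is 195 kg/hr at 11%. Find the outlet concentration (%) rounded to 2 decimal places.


Mass balance on solute: F1*x1 + F2*x2 = F3*x3
F3 = F1 + F2 = 244 + 195 = 439 kg/hr
x3 = (F1*x1 + F2*x2)/F3
x3 = (244*0.74 + 195*0.11) / 439
x3 = 46.02%


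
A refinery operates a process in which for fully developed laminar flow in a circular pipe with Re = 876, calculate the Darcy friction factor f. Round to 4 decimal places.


f = 64 / Re
f = 64 / 876
f = 0.0731


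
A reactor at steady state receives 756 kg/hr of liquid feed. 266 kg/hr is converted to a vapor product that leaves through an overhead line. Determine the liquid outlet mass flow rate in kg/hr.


Steady-state mass balance on the main outlet: F_out = F_in - F_removed
F_out = 756 - 266
F_out = 490 kg/hr


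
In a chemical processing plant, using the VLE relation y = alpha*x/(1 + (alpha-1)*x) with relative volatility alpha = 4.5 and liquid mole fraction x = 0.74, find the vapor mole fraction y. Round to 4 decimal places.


y = alpha*x / (1 + (alpha-1)*x)
y = 4.5*0.74 / (1 + (4.5-1)*0.74)
y = 3.33 / (1 + 2.59)
y = 3.33 / 3.59
y = 0.9276


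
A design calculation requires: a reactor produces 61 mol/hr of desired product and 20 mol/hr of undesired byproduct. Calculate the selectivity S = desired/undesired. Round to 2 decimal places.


S = desired product rate / undesired product rate
S = 61 / 20
S = 3.05


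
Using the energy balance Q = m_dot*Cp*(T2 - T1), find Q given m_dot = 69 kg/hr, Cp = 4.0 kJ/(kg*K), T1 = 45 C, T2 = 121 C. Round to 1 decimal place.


Q = m_dot * Cp * (T2 - T1)
Q = 69 * 4.0 * (121 - 45)
Q = 69 * 4.0 * 76
Q = 20976.0 kJ/hr


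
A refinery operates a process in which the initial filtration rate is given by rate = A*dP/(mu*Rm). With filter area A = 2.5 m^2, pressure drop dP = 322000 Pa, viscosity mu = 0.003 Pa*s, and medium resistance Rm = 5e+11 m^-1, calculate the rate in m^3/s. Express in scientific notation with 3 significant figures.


rate = A * dP / (mu * Rm)
rate = 2.5 * 322000 / (0.003 * 5e+11)
rate = 805000.0 / 1.500e+09
rate = 5.37e-04 m^3/s


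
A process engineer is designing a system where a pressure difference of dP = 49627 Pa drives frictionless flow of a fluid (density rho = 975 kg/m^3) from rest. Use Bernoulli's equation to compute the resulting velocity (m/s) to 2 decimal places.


v = sqrt(2*dP/rho)
v = sqrt(2*49627/975)
v = sqrt(101.798974)
v = 10.09 m/s


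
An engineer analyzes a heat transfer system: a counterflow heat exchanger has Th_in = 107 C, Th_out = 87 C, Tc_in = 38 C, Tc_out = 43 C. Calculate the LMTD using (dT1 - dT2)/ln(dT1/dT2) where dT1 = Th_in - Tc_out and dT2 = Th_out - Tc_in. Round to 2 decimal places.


dT1 = Th_in - Tc_out = 107 - 43 = 64
dT2 = Th_out - Tc_in = 87 - 38 = 49
LMTD = (dT1 - dT2) / ln(dT1/dT2)
LMTD = (64 - 49) / ln(64/49)
LMTD = 56.17 K


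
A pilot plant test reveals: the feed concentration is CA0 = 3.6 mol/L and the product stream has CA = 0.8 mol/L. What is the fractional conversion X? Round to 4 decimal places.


X = (CA0 - CA) / CA0
X = (3.6 - 0.8) / 3.6
X = 2.8 / 3.6
X = 0.7778


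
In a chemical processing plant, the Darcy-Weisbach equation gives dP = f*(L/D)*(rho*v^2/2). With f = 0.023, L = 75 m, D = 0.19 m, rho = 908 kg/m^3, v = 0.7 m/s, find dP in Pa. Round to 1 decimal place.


dP = f * (L/D) * (rho*v^2/2)
dP = 0.023 * (75/0.19) * (908*0.7^2/2)
L/D = 394.73684211
rho*v^2/2 = 908*0.49/2 = 222.46
dP = 0.023 * 394.73684211 * 222.46
dP = 2019.7 Pa


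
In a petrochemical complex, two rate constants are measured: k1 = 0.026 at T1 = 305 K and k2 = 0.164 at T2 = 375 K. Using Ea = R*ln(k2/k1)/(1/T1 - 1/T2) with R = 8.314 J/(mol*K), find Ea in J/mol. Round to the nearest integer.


Ea = R * ln(k2/k1) / (1/T1 - 1/T2)
ln(k2/k1) = ln(0.164/0.026) = 1.8417699
1/T1 - 1/T2 = 1/305 - 1/375 = 0.000612021858
Ea = 8.314 * 1.8417699 / 0.000612021858
Ea = 25019 J/mol


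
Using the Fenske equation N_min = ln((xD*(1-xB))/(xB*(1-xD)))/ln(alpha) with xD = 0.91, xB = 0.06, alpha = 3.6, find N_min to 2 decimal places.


N_min = ln((xD*(1-xB))/(xB*(1-xD))) / ln(alpha)
Numerator inside ln: 0.8554 / 0.0054 = 158.407407
ln(158.407407) = 5.06517
ln(alpha) = ln(3.6) = 1.280934
N_min = 5.06517 / 1.280934 = 3.95


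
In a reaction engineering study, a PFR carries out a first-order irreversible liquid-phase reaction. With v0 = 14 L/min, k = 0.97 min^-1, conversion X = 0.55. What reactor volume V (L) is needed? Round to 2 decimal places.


V = (v0/k) * ln(1/(1-X))
V = (14/0.97) * ln(1/(1-0.55))
V = 14.43299 * ln(2.222222)
V = 14.43299 * 0.798508
V = 11.52 L


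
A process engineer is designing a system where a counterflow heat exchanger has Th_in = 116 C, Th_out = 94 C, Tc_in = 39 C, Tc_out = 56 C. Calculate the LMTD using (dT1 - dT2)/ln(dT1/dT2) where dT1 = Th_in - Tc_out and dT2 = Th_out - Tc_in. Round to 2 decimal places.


dT1 = Th_in - Tc_out = 116 - 56 = 60
dT2 = Th_out - Tc_in = 94 - 39 = 55
LMTD = (dT1 - dT2) / ln(dT1/dT2)
LMTD = (60 - 55) / ln(60/55)
LMTD = 57.46 K


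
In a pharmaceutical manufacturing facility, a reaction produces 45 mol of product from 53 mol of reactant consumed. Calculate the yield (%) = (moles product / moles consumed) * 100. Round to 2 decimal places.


Yield = (moles product / moles consumed) * 100%
Yield = (45 / 53) * 100
Yield = 0.8491 * 100
Yield = 84.91%


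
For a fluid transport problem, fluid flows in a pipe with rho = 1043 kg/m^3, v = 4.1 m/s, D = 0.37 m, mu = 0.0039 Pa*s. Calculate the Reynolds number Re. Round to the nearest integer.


Re = rho * v * D / mu
Re = 1043 * 4.1 * 0.37 / 0.0039
Re = 1582.231 / 0.0039
Re = 405700


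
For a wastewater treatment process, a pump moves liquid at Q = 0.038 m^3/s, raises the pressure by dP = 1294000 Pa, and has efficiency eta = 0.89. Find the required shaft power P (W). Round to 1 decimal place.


P = Q * dP / eta
P = 0.038 * 1294000 / 0.89
P = 49172.0 / 0.89
P = 55249.4 W


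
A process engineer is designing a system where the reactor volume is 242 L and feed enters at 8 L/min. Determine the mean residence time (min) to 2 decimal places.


tau = V / v0
tau = 242 / 8
tau = 30.25 min


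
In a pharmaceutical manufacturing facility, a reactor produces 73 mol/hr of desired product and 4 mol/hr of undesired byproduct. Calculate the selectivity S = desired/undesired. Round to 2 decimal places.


S = desired product rate / undesired product rate
S = 73 / 4
S = 18.25


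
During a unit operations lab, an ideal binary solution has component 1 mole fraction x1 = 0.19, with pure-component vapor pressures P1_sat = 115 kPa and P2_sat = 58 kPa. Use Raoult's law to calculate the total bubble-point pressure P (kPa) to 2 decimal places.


P = x1*P1_sat + x2*P2_sat
x2 = 1 - x1 = 1 - 0.19 = 0.81
P = 0.19*115 + 0.81*58
P = 21.85 + 46.98
P = 68.83 kPa


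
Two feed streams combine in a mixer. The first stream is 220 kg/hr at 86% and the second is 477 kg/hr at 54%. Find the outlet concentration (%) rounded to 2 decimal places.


Mass balance on solute: F1*x1 + F2*x2 = F3*x3
F3 = F1 + F2 = 220 + 477 = 697 kg/hr
x3 = (F1*x1 + F2*x2)/F3
x3 = (220*0.86 + 477*0.54) / 697
x3 = 64.10%


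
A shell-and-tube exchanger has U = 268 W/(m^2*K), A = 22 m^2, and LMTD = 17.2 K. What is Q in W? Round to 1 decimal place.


Q = U * A * LMTD
Q = 268 * 22 * 17.2
Q = 101411.2 W


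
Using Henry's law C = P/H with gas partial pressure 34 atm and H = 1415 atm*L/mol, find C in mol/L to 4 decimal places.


C = P / H
C = 34 / 1415
C = 0.0240 mol/L


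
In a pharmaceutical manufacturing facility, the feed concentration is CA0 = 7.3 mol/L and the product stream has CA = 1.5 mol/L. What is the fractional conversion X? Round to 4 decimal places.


X = (CA0 - CA) / CA0
X = (7.3 - 1.5) / 7.3
X = 5.8 / 7.3
X = 0.7945


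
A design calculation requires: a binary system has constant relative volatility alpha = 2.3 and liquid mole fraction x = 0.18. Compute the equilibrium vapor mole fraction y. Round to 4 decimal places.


y = alpha*x / (1 + (alpha-1)*x)
y = 2.3*0.18 / (1 + (2.3-1)*0.18)
y = 0.414 / (1 + 0.234)
y = 0.414 / 1.234
y = 0.3355


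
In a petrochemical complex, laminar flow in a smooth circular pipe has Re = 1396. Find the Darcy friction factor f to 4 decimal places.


f = 64 / Re
f = 64 / 1396
f = 0.0458


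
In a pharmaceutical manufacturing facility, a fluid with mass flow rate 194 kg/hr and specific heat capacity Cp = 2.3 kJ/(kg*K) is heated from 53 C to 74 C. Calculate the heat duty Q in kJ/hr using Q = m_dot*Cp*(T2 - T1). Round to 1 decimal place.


Q = m_dot * Cp * (T2 - T1)
Q = 194 * 2.3 * (74 - 53)
Q = 194 * 2.3 * 21
Q = 9370.2 kJ/hr


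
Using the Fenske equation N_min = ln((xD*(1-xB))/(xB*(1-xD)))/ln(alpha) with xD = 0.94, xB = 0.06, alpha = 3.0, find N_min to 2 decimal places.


N_min = ln((xD*(1-xB))/(xB*(1-xD))) / ln(alpha)
Numerator inside ln: 0.8836 / 0.0036 = 245.444444
ln(245.444444) = 5.503071
ln(alpha) = ln(3.0) = 1.098612
N_min = 5.503071 / 1.098612 = 5.01


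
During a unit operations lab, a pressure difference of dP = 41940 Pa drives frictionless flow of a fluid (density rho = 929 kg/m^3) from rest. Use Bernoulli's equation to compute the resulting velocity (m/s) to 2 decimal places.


v = sqrt(2*dP/rho)
v = sqrt(2*41940/929)
v = sqrt(90.290635)
v = 9.50 m/s


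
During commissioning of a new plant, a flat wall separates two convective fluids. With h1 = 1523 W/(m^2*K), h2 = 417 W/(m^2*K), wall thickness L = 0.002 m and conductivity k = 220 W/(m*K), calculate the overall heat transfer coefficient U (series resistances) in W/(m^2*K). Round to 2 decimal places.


1/U = 1/h1 + L/k + 1/h2
1/U = 1/1523 + 0.002/220 + 1/417
1/U = 0.0006565988 + 9.0909e-06 + 0.0023980815
1/U = 0.0030637712
U = 326.40 W/(m^2*K)


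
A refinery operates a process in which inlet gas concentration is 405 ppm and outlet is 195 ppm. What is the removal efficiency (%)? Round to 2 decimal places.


Efficiency = (G_in - G_out) / G_in * 100%
Efficiency = (405 - 195) / 405 * 100
Efficiency = 210 / 405 * 100
Efficiency = 51.85%


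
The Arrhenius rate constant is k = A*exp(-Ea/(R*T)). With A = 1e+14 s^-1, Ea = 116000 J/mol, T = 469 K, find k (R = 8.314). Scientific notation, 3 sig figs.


k = A * exp(-Ea/(R*T))
k = 1e+14 * exp(-116000 / (8.314 * 469))
k = 1e+14 * exp(-29.749189)
k = 1.20e+01


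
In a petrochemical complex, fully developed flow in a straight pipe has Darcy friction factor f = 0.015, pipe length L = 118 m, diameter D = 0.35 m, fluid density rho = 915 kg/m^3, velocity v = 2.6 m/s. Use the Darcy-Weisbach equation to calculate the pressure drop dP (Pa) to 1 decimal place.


dP = f * (L/D) * (rho*v^2/2)
dP = 0.015 * (118/0.35) * (915*2.6^2/2)
L/D = 337.14285714
rho*v^2/2 = 915*6.76/2 = 3092.7
dP = 0.015 * 337.14285714 * 3092.7
dP = 15640.2 Pa


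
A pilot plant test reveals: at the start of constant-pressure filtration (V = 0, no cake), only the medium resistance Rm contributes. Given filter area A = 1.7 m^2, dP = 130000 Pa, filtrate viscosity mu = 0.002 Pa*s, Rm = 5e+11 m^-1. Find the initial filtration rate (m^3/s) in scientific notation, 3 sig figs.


rate = A * dP / (mu * Rm)
rate = 1.7 * 130000 / (0.002 * 5e+11)
rate = 221000.0 / 1.000e+09
rate = 2.21e-04 m^3/s


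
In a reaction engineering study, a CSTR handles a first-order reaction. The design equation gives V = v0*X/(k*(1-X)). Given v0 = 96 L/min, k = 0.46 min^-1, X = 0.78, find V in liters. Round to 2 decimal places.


V = v0 * X / (k * (1 - X))
V = 96 * 0.78 / (0.46 * (1 - 0.78))
V = 74.88 / (0.46 * 0.22)
V = 74.88 / 0.1012
V = 739.92 L


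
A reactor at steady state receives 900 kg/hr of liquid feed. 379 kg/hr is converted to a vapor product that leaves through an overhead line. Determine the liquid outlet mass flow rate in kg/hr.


Steady-state mass balance on the main outlet: F_out = F_in - F_removed
F_out = 900 - 379
F_out = 521 kg/hr


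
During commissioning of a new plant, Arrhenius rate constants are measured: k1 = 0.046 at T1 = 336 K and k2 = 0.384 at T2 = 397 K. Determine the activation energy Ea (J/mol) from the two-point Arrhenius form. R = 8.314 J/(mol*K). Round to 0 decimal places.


Ea = R * ln(k2/k1) / (1/T1 - 1/T2)
ln(k2/k1) = ln(0.384/0.046) = 2.1220012
1/T1 - 1/T2 = 1/336 - 1/397 = 0.000457298789
Ea = 8.314 * 2.1220012 / 0.000457298789
Ea = 38579 J/mol


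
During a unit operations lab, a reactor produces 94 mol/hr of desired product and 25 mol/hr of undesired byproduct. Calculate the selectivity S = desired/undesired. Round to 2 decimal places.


S = desired product rate / undesired product rate
S = 94 / 25
S = 3.76


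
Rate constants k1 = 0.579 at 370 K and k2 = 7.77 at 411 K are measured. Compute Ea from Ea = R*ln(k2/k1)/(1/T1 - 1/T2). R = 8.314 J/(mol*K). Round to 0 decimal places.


Ea = R * ln(k2/k1) / (1/T1 - 1/T2)
ln(k2/k1) = ln(7.77/0.579) = 2.596723
1/T1 - 1/T2 = 1/370 - 1/411 = 0.000269612678
Ea = 8.314 * 2.596723 / 0.000269612678
Ea = 80075 J/mol


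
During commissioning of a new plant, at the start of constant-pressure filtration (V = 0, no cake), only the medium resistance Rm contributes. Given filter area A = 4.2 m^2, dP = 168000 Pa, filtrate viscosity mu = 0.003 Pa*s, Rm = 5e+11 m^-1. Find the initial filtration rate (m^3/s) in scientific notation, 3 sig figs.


rate = A * dP / (mu * Rm)
rate = 4.2 * 168000 / (0.003 * 5e+11)
rate = 705600.0 / 1.500e+09
rate = 4.70e-04 m^3/s


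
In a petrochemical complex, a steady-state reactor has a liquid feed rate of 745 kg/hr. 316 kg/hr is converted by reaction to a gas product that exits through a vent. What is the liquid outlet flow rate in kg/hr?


Steady-state mass balance on the main outlet: F_out = F_in - F_removed
F_out = 745 - 316
F_out = 429 kg/hr


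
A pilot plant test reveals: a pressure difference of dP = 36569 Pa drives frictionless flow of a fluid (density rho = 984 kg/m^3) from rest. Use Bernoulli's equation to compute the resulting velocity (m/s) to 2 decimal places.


v = sqrt(2*dP/rho)
v = sqrt(2*36569/984)
v = sqrt(74.327236)
v = 8.62 m/s


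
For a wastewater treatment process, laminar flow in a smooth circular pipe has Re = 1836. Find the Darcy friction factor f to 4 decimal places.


f = 64 / Re
f = 64 / 1836
f = 0.0349


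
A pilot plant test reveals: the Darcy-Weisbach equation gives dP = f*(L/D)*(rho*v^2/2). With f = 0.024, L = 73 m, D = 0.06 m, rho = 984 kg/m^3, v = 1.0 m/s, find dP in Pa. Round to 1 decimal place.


dP = f * (L/D) * (rho*v^2/2)
dP = 0.024 * (73/0.06) * (984*1.0^2/2)
L/D = 1216.66666667
rho*v^2/2 = 984*1.0/2 = 492.0
dP = 0.024 * 1216.66666667 * 492.0
dP = 14366.4 Pa


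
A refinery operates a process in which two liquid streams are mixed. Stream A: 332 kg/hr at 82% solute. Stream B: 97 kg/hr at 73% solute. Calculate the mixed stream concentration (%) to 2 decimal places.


Mass balance on solute: F1*x1 + F2*x2 = F3*x3
F3 = F1 + F2 = 332 + 97 = 429 kg/hr
x3 = (F1*x1 + F2*x2)/F3
x3 = (332*0.82 + 97*0.73) / 429
x3 = 79.97%


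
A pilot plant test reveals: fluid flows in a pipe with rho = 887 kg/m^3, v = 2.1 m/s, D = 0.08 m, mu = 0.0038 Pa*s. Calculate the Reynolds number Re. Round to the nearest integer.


Re = rho * v * D / mu
Re = 887 * 2.1 * 0.08 / 0.0038
Re = 149.016 / 0.0038
Re = 39215


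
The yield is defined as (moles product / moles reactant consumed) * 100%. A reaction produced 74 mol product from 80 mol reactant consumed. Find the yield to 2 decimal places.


Yield = (moles product / moles consumed) * 100%
Yield = (74 / 80) * 100
Yield = 0.925 * 100
Yield = 92.50%


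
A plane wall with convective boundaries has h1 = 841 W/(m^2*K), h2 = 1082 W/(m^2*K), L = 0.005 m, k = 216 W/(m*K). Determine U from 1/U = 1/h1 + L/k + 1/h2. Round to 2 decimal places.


1/U = 1/h1 + L/k + 1/h2
1/U = 1/841 + 0.005/216 + 1/1082
1/U = 0.0011890606 + 2.31481e-05 + 0.0009242144
1/U = 0.0021364231
U = 468.07 W/(m^2*K)


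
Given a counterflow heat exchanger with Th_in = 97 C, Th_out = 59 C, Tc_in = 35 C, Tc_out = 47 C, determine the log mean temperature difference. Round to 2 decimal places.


dT1 = Th_in - Tc_out = 97 - 47 = 50
dT2 = Th_out - Tc_in = 59 - 35 = 24
LMTD = (dT1 - dT2) / ln(dT1/dT2)
LMTD = (50 - 24) / ln(50/24)
LMTD = 35.42 K


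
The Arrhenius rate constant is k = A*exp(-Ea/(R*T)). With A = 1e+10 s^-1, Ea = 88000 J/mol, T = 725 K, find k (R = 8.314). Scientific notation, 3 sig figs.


k = A * exp(-Ea/(R*T))
k = 1e+10 * exp(-88000 / (8.314 * 725))
k = 1e+10 * exp(-14.599388)
k = 4.57e+03


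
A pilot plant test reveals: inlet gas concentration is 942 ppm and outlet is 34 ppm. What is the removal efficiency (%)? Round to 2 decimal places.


Efficiency = (G_in - G_out) / G_in * 100%
Efficiency = (942 - 34) / 942 * 100
Efficiency = 908 / 942 * 100
Efficiency = 96.39%


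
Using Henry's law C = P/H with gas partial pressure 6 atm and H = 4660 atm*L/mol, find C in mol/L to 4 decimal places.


C = P / H
C = 6 / 4660
C = 0.0013 mol/L


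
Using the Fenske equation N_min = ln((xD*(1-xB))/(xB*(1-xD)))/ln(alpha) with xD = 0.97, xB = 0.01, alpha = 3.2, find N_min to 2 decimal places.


N_min = ln((xD*(1-xB))/(xB*(1-xD))) / ln(alpha)
Numerator inside ln: 0.9603 / 0.0003 = 3201.0
ln(3201.0) = 8.071219
ln(alpha) = ln(3.2) = 1.163151
N_min = 8.071219 / 1.163151 = 6.94


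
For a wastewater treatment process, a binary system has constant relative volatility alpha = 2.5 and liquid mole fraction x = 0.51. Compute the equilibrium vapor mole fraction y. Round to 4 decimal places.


y = alpha*x / (1 + (alpha-1)*x)
y = 2.5*0.51 / (1 + (2.5-1)*0.51)
y = 1.275 / (1 + 0.765)
y = 1.275 / 1.765
y = 0.7224


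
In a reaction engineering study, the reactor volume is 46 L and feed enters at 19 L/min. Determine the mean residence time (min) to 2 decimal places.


tau = V / v0
tau = 46 / 19
tau = 2.42 min


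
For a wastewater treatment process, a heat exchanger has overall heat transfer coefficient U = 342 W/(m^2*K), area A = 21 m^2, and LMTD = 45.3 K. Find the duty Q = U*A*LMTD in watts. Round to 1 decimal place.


Q = U * A * LMTD
Q = 342 * 21 * 45.3
Q = 325344.6 W


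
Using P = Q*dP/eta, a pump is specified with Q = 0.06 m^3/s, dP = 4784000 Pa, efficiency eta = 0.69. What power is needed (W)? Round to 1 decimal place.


P = Q * dP / eta
P = 0.06 * 4784000 / 0.69
P = 287040.0 / 0.69
P = 416000.0 W


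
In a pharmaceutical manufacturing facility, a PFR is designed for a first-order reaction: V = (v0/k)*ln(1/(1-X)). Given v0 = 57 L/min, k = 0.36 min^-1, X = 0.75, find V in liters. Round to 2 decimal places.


V = (v0/k) * ln(1/(1-X))
V = (57/0.36) * ln(1/(1-0.75))
V = 158.333333 * ln(4.0)
V = 158.333333 * 1.386294
V = 219.50 L


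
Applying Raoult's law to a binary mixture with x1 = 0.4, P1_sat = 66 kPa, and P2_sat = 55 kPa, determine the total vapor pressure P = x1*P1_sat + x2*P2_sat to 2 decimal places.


P = x1*P1_sat + x2*P2_sat
x2 = 1 - x1 = 1 - 0.4 = 0.6
P = 0.4*66 + 0.6*55
P = 26.4 + 33.0
P = 59.40 kPa


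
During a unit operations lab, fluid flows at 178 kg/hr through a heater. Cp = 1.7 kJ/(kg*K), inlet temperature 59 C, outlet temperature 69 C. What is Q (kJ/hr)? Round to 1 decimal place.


Q = m_dot * Cp * (T2 - T1)
Q = 178 * 1.7 * (69 - 59)
Q = 178 * 1.7 * 10
Q = 3026.0 kJ/hr


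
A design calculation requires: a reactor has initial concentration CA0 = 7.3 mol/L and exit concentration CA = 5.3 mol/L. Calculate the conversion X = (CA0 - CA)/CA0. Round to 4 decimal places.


X = (CA0 - CA) / CA0
X = (7.3 - 5.3) / 7.3
X = 2.0 / 7.3
X = 0.2740


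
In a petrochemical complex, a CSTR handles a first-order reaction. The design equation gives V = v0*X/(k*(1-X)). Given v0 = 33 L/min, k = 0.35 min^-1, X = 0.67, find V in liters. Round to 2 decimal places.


V = v0 * X / (k * (1 - X))
V = 33 * 0.67 / (0.35 * (1 - 0.67))
V = 22.11 / (0.35 * 0.33)
V = 22.11 / 0.1155
V = 191.43 L


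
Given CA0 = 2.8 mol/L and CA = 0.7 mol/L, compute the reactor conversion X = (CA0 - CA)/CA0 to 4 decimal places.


X = (CA0 - CA) / CA0
X = (2.8 - 0.7) / 2.8
X = 2.1 / 2.8
X = 0.7500


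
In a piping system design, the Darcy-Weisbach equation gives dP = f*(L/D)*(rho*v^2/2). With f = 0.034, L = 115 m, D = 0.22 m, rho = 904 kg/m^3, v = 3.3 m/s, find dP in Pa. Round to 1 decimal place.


dP = f * (L/D) * (rho*v^2/2)
dP = 0.034 * (115/0.22) * (904*3.3^2/2)
L/D = 522.72727273
rho*v^2/2 = 904*10.89/2 = 4922.28
dP = 0.034 * 522.72727273 * 4922.28
dP = 87482.3 Pa


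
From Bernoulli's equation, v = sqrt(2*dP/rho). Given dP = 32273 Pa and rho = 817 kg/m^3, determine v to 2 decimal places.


v = sqrt(2*dP/rho)
v = sqrt(2*32273/817)
v = sqrt(79.003672)
v = 8.89 m/s


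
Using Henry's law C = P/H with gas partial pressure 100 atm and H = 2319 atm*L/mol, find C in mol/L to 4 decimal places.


C = P / H
C = 100 / 2319
C = 0.0431 mol/L


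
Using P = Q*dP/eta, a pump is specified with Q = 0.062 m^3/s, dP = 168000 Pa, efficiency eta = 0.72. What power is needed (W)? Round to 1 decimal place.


P = Q * dP / eta
P = 0.062 * 168000 / 0.72
P = 10416.0 / 0.72
P = 14466.7 W


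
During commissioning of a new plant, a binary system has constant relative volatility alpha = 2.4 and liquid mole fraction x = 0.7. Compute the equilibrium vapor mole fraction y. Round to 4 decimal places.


y = alpha*x / (1 + (alpha-1)*x)
y = 2.4*0.7 / (1 + (2.4-1)*0.7)
y = 1.68 / (1 + 0.98)
y = 1.68 / 1.98
y = 0.8485


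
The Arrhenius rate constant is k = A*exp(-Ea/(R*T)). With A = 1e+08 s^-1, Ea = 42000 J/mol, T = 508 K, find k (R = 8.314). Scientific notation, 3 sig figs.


k = A * exp(-Ea/(R*T))
k = 1e+08 * exp(-42000 / (8.314 * 508))
k = 1e+08 * exp(-9.944331)
k = 4.80e+03


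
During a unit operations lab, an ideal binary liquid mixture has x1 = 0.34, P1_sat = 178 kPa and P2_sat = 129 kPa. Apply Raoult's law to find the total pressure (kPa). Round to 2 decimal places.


P = x1*P1_sat + x2*P2_sat
x2 = 1 - x1 = 1 - 0.34 = 0.66
P = 0.34*178 + 0.66*129
P = 60.52 + 85.14
P = 145.66 kPa


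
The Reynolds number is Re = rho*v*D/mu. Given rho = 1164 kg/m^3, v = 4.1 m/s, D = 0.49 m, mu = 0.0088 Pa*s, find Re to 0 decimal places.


Re = rho * v * D / mu
Re = 1164 * 4.1 * 0.49 / 0.0088
Re = 2338.476 / 0.0088
Re = 265736


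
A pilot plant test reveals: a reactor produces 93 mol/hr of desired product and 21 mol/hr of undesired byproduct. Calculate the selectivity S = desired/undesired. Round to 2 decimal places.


S = desired product rate / undesired product rate
S = 93 / 21
S = 4.43


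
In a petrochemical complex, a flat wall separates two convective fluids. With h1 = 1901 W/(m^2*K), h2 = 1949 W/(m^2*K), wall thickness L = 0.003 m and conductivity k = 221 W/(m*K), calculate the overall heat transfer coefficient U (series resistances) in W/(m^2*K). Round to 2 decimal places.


1/U = 1/h1 + L/k + 1/h2
1/U = 1/1901 + 0.003/221 + 1/1949
1/U = 0.0005260389 + 1.35747e-05 + 0.0005130836
1/U = 0.0010526972
U = 949.94 W/(m^2*K)


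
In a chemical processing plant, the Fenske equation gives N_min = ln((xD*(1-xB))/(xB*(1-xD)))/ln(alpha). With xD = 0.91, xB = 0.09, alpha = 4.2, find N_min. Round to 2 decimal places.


N_min = ln((xD*(1-xB))/(xB*(1-xD))) / ln(alpha)
Numerator inside ln: 0.8281 / 0.0081 = 102.234568
ln(102.234568) = 4.62727
ln(alpha) = ln(4.2) = 1.435085
N_min = 4.62727 / 1.435085 = 3.22


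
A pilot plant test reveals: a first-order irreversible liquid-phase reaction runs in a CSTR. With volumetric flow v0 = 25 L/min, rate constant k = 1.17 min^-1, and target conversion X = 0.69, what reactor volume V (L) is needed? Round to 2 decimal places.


V = v0 * X / (k * (1 - X))
V = 25 * 0.69 / (1.17 * (1 - 0.69))
V = 17.25 / (1.17 * 0.31)
V = 17.25 / 0.3627
V = 47.56 L


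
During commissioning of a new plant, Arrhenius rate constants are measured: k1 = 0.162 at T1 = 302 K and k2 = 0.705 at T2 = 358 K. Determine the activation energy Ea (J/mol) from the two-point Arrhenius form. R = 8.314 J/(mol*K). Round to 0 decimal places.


Ea = R * ln(k2/k1) / (1/T1 - 1/T2)
ln(k2/k1) = ln(0.705/0.162) = 1.4706015
1/T1 - 1/T2 = 1/302 - 1/358 = 0.000517962189
Ea = 8.314 * 1.4706015 / 0.000517962189
Ea = 23605 J/mol


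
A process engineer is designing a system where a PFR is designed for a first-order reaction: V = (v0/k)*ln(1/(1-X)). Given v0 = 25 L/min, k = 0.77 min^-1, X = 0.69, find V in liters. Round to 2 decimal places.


V = (v0/k) * ln(1/(1-X))
V = (25/0.77) * ln(1/(1-0.69))
V = 32.467532 * ln(3.225806)
V = 32.467532 * 1.171183
V = 38.03 L


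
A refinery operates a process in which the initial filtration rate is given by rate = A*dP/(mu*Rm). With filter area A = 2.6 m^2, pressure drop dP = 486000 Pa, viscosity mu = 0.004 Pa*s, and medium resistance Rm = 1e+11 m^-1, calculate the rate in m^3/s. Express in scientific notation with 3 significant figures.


rate = A * dP / (mu * Rm)
rate = 2.6 * 486000 / (0.004 * 1e+11)
rate = 1263600.0 / 4.000e+08
rate = 3.16e-03 m^3/s


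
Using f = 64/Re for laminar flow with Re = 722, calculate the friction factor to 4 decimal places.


f = 64 / Re
f = 64 / 722
f = 0.0886


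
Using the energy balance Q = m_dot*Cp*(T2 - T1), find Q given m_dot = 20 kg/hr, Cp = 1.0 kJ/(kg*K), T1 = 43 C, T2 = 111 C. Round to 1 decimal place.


Q = m_dot * Cp * (T2 - T1)
Q = 20 * 1.0 * (111 - 43)
Q = 20 * 1.0 * 68
Q = 1360.0 kJ/hr


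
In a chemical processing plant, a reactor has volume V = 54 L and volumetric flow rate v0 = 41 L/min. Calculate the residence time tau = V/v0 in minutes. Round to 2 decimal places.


tau = V / v0
tau = 54 / 41
tau = 1.32 min


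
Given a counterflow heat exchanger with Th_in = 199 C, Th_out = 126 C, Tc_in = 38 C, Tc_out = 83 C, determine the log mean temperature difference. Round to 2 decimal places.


dT1 = Th_in - Tc_out = 199 - 83 = 116
dT2 = Th_out - Tc_in = 126 - 38 = 88
LMTD = (dT1 - dT2) / ln(dT1/dT2)
LMTD = (116 - 88) / ln(116/88)
LMTD = 101.36 K


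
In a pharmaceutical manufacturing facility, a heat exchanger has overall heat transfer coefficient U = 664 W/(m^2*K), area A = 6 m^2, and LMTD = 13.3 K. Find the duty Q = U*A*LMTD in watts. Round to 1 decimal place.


Q = U * A * LMTD
Q = 664 * 6 * 13.3
Q = 52987.2 W


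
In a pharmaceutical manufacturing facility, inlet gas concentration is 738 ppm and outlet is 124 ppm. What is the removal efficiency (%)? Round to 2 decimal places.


Efficiency = (G_in - G_out) / G_in * 100%
Efficiency = (738 - 124) / 738 * 100
Efficiency = 614 / 738 * 100
Efficiency = 83.20%


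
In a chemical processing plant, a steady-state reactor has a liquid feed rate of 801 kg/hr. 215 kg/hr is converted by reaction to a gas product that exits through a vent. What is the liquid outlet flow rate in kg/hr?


Steady-state mass balance on the main outlet: F_out = F_in - F_removed
F_out = 801 - 215
F_out = 586 kg/hr


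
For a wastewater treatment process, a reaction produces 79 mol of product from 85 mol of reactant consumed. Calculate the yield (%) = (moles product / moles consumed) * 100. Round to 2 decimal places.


Yield = (moles product / moles consumed) * 100%
Yield = (79 / 85) * 100
Yield = 0.9294 * 100
Yield = 92.94%


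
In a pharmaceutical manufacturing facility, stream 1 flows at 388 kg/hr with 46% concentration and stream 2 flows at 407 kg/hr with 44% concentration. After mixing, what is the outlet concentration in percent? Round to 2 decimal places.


Mass balance on solute: F1*x1 + F2*x2 = F3*x3
F3 = F1 + F2 = 388 + 407 = 795 kg/hr
x3 = (F1*x1 + F2*x2)/F3
x3 = (388*0.46 + 407*0.44) / 795
x3 = 44.98%


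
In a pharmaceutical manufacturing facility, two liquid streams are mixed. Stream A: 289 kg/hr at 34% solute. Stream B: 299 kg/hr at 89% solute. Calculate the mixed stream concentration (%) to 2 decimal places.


Mass balance on solute: F1*x1 + F2*x2 = F3*x3
F3 = F1 + F2 = 289 + 299 = 588 kg/hr
x3 = (F1*x1 + F2*x2)/F3
x3 = (289*0.34 + 299*0.89) / 588
x3 = 61.97%


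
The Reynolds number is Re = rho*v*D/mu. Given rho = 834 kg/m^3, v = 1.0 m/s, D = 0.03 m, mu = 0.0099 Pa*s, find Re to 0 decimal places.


Re = rho * v * D / mu
Re = 834 * 1.0 * 0.03 / 0.0099
Re = 25.02 / 0.0099
Re = 2527


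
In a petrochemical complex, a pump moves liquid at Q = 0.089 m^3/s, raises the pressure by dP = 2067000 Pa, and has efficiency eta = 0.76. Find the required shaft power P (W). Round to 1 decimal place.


P = Q * dP / eta
P = 0.089 * 2067000 / 0.76
P = 183963.0 / 0.76
P = 242056.6 W


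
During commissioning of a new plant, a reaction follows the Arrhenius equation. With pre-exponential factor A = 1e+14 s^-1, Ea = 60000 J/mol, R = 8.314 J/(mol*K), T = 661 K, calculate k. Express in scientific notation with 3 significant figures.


k = A * exp(-Ea/(R*T))
k = 1e+14 * exp(-60000 / (8.314 * 661))
k = 1e+14 * exp(-10.917917)
k = 1.81e+09


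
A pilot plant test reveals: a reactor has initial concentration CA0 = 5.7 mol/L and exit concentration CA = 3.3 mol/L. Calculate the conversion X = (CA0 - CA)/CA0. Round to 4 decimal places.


X = (CA0 - CA) / CA0
X = (5.7 - 3.3) / 5.7
X = 2.4 / 5.7
X = 0.4211


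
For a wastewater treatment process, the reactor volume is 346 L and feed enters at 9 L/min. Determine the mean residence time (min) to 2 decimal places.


tau = V / v0
tau = 346 / 9
tau = 38.44 min


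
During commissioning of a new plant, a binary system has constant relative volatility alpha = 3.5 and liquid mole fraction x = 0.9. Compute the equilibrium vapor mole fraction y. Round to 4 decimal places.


y = alpha*x / (1 + (alpha-1)*x)
y = 3.5*0.9 / (1 + (3.5-1)*0.9)
y = 3.15 / (1 + 2.25)
y = 3.15 / 3.25
y = 0.9692


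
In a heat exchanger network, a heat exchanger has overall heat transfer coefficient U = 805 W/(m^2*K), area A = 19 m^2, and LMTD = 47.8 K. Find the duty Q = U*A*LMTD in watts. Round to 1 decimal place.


Q = U * A * LMTD
Q = 805 * 19 * 47.8
Q = 731101.0 W


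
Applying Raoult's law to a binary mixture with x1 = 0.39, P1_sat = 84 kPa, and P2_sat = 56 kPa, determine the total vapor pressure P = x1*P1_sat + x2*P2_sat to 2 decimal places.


P = x1*P1_sat + x2*P2_sat
x2 = 1 - x1 = 1 - 0.39 = 0.61
P = 0.39*84 + 0.61*56
P = 32.76 + 34.16
P = 66.92 kPa


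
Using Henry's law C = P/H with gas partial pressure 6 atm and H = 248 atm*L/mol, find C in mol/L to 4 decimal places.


C = P / H
C = 6 / 248
C = 0.0242 mol/L


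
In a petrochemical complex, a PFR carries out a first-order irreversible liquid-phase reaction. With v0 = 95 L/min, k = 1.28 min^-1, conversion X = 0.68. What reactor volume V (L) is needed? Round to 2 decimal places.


V = (v0/k) * ln(1/(1-X))
V = (95/1.28) * ln(1/(1-0.68))
V = 74.21875 * ln(3.125)
V = 74.21875 * 1.139434
V = 84.57 L


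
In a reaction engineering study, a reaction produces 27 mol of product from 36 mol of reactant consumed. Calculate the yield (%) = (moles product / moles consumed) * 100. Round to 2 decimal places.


Yield = (moles product / moles consumed) * 100%
Yield = (27 / 36) * 100
Yield = 0.75 * 100
Yield = 75.00%


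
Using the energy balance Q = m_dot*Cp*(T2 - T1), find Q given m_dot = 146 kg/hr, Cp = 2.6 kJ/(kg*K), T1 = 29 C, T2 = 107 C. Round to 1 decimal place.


Q = m_dot * Cp * (T2 - T1)
Q = 146 * 2.6 * (107 - 29)
Q = 146 * 2.6 * 78
Q = 29608.8 kJ/hr


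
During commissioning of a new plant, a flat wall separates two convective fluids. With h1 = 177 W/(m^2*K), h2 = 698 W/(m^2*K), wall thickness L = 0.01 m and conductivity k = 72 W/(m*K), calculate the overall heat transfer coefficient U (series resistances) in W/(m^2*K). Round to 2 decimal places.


1/U = 1/h1 + L/k + 1/h2
1/U = 1/177 + 0.01/72 + 1/698
1/U = 0.0056497175 + 0.0001388889 + 0.0014326648
1/U = 0.0072212712
U = 138.48 W/(m^2*K)


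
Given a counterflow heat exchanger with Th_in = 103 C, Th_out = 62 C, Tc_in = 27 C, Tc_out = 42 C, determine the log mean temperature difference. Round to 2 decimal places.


dT1 = Th_in - Tc_out = 103 - 42 = 61
dT2 = Th_out - Tc_in = 62 - 27 = 35
LMTD = (dT1 - dT2) / ln(dT1/dT2)
LMTD = (61 - 35) / ln(61/35)
LMTD = 46.80 K


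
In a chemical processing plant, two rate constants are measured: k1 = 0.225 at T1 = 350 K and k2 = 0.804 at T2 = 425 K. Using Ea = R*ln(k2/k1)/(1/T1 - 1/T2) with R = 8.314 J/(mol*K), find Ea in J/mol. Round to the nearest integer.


Ea = R * ln(k2/k1) / (1/T1 - 1/T2)
ln(k2/k1) = ln(0.804/0.225) = 1.2734989
1/T1 - 1/T2 = 1/350 - 1/425 = 0.000504201681
Ea = 8.314 * 1.2734989 / 0.000504201681
Ea = 20999 J/mol


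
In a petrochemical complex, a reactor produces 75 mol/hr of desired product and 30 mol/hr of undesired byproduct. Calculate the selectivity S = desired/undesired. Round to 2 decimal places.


S = desired product rate / undesired product rate
S = 75 / 30
S = 2.50


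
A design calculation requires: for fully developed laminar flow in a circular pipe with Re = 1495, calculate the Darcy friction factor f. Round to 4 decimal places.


f = 64 / Re
f = 64 / 1495
f = 0.0428


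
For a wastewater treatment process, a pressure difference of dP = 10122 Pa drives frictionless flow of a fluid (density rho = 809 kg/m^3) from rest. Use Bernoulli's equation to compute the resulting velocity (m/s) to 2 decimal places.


v = sqrt(2*dP/rho)
v = sqrt(2*10122/809)
v = sqrt(25.023486)
v = 5.00 m/s


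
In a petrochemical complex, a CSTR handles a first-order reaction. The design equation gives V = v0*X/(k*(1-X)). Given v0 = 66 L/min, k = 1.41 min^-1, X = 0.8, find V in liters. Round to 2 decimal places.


V = v0 * X / (k * (1 - X))
V = 66 * 0.8 / (1.41 * (1 - 0.8))
V = 52.8 / (1.41 * 0.2)
V = 52.8 / 0.282
V = 187.23 L


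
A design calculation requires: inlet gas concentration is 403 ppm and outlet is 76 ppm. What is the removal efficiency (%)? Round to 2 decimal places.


Efficiency = (G_in - G_out) / G_in * 100%
Efficiency = (403 - 76) / 403 * 100
Efficiency = 327 / 403 * 100
Efficiency = 81.14%


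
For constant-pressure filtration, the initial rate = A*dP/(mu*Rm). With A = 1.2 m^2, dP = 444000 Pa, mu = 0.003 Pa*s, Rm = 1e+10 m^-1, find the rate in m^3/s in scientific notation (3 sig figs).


rate = A * dP / (mu * Rm)
rate = 1.2 * 444000 / (0.003 * 1e+10)
rate = 532800.0 / 3.000e+07
rate = 1.78e-02 m^3/s


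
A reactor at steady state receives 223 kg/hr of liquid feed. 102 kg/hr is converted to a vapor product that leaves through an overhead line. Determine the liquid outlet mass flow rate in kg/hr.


Steady-state mass balance on the main outlet: F_out = F_in - F_removed
F_out = 223 - 102
F_out = 121 kg/hr


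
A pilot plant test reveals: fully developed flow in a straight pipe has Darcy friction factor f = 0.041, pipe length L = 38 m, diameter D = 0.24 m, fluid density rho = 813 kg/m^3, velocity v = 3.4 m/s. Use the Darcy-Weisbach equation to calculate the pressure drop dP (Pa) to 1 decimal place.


dP = f * (L/D) * (rho*v^2/2)
dP = 0.041 * (38/0.24) * (813*3.4^2/2)
L/D = 158.33333333
rho*v^2/2 = 813*11.56/2 = 4699.14
dP = 0.041 * 158.33333333 * 4699.14
dP = 30505.3 Pa


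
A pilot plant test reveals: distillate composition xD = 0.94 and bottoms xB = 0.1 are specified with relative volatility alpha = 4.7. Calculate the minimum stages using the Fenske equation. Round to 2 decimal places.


N_min = ln((xD*(1-xB))/(xB*(1-xD))) / ln(alpha)
Numerator inside ln: 0.846 / 0.006 = 141.0
ln(141.0) = 4.94876
ln(alpha) = ln(4.7) = 1.547563
N_min = 4.94876 / 1.547563 = 3.20


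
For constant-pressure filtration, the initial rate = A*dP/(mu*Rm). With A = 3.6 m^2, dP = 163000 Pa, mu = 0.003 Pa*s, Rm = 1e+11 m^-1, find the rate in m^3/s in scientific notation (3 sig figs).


rate = A * dP / (mu * Rm)
rate = 3.6 * 163000 / (0.003 * 1e+11)
rate = 586800.0 / 3.000e+08
rate = 1.96e-03 m^3/s


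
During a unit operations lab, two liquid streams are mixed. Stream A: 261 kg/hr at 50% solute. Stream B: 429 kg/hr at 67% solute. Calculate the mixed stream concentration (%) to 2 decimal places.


Mass balance on solute: F1*x1 + F2*x2 = F3*x3
F3 = F1 + F2 = 261 + 429 = 690 kg/hr
x3 = (F1*x1 + F2*x2)/F3
x3 = (261*0.5 + 429*0.67) / 690
x3 = 60.57%


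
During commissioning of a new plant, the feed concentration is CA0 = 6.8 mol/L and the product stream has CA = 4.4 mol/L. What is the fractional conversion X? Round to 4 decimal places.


X = (CA0 - CA) / CA0
X = (6.8 - 4.4) / 6.8
X = 2.4 / 6.8
X = 0.3529


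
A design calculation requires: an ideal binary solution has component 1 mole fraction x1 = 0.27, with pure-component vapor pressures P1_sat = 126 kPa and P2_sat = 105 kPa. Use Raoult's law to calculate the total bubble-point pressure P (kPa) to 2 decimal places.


P = x1*P1_sat + x2*P2_sat
x2 = 1 - x1 = 1 - 0.27 = 0.73
P = 0.27*126 + 0.73*105
P = 34.02 + 76.65
P = 110.67 kPa


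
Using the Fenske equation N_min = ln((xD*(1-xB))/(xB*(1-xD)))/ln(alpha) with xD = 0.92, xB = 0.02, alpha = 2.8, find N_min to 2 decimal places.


N_min = ln((xD*(1-xB))/(xB*(1-xD))) / ln(alpha)
Numerator inside ln: 0.9016 / 0.0016 = 563.5
ln(563.5) = 6.334167
ln(alpha) = ln(2.8) = 1.029619
N_min = 6.334167 / 1.029619 = 6.15


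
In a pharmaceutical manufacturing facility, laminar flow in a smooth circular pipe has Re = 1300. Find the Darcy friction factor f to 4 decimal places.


f = 64 / Re
f = 64 / 1300
f = 0.0492


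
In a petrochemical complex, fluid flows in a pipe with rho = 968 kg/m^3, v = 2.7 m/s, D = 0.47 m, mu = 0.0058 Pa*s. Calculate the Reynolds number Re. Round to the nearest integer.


Re = rho * v * D / mu
Re = 968 * 2.7 * 0.47 / 0.0058
Re = 1228.392 / 0.0058
Re = 211792


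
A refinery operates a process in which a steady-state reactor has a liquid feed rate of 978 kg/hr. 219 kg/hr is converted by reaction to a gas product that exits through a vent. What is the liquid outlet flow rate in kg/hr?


Steady-state mass balance on the main outlet: F_out = F_in - F_removed
F_out = 978 - 219
F_out = 759 kg/hr


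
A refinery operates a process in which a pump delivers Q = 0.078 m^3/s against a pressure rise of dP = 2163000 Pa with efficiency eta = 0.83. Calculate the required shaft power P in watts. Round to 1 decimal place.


P = Q * dP / eta
P = 0.078 * 2163000 / 0.83
P = 168714.0 / 0.83
P = 203269.9 W


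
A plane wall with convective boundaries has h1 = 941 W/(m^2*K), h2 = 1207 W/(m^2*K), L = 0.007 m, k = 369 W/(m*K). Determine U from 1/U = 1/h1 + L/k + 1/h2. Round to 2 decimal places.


1/U = 1/h1 + L/k + 1/h2
1/U = 1/941 + 0.007/369 + 1/1207
1/U = 0.0010626993 + 1.89702e-05 + 0.0008285004
1/U = 0.0019101699
U = 523.51 W/(m^2*K)
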